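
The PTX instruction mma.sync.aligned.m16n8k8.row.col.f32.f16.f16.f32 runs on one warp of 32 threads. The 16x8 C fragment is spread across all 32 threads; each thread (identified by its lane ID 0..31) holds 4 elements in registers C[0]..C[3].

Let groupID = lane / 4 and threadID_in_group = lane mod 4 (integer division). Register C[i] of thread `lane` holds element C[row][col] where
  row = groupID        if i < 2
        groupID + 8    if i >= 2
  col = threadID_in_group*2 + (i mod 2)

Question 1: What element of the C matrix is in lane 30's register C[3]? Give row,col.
lane 30: grp=7 (30/4), tig=2 (30%4)
i=3: r=7+8=15, c=2*2+1=5

15,5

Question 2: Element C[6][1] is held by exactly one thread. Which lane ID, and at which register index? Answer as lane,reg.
r=6⇒gr=6,Rb=0  c=1⇒th=0,odd=1
L=6*4+0=24  i=0*2+1=1

24,1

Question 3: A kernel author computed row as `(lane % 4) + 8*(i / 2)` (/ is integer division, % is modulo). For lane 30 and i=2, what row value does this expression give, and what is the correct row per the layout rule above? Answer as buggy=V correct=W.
`(lane % 4) + 8*(i / 2)`[30,2]->10
30: g=7,t=2
[2] (7+8,2*2+0) = (15,4)
row: 10 vs 15

buggy=10 correct=15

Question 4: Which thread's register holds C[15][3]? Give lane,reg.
r=15->g=7,rb=1  c=3->t=1,b0=1
L=7*4+1=29  i=1*2+1=3

29,3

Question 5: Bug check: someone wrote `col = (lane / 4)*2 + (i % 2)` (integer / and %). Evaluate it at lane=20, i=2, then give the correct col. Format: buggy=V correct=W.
buggy=10 correct=0

`(lane / 4)*2 + (i % 2)`[20,2]=>10
lane 20=>20/4=5, 20 mod 4=0
i=2  r:5+8=>13  c:2·0+0=>0
col: 10 vs 0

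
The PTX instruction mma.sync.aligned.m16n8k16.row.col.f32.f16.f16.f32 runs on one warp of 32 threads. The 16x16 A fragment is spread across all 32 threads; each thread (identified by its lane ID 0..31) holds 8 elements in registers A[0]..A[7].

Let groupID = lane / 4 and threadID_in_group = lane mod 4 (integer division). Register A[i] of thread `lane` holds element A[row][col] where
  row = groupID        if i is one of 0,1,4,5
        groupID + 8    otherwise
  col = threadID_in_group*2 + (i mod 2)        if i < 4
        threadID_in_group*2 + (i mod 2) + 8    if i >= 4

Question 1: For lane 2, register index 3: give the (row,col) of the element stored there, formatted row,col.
2: G=0,T=2
[3] (0+8,2*2+1+0) = (8,5)

8,5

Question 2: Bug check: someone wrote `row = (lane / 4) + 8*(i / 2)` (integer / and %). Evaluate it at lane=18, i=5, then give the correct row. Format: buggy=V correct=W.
buggy=20 correct=4

`(lane / 4) + 8*(i / 2)`[18,5]->20
lane 18: g=4 (18/4), t=2 (18%4)
i=5: r=4+0=4, c=2*2+1+8=13
row: 20 vs 4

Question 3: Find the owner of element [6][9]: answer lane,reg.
24,5

r:6=>grp=6,rB=0  c:9=>cB=1,tig=0,lo=1
L=6*4+0=24  i=1*4+0*2+1=5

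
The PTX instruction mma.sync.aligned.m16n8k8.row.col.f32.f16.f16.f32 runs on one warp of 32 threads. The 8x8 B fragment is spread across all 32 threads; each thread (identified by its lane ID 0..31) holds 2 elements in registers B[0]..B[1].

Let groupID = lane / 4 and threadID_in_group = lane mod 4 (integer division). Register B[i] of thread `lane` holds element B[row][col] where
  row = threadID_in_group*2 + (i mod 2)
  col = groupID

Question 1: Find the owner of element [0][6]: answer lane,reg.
c=6⇒gr=6  r=0⇒th=0,odd=0
L=6*4+0=24  i=0=0

24,0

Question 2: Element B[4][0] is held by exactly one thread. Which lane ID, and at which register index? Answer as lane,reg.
c: 0->gid=0  r: 4->tid=2,i&1=0
L=0*4+2=2  i=0=0

2,0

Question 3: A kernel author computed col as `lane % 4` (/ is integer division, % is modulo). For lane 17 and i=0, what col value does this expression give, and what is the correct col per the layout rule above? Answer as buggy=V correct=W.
`lane % 4`[17,0]→1
L=17→G=17>>2=4, T=17&3=1
[0]→row 1·2+0=2  col G=4
col: 1 vs 4

buggy=1 correct=4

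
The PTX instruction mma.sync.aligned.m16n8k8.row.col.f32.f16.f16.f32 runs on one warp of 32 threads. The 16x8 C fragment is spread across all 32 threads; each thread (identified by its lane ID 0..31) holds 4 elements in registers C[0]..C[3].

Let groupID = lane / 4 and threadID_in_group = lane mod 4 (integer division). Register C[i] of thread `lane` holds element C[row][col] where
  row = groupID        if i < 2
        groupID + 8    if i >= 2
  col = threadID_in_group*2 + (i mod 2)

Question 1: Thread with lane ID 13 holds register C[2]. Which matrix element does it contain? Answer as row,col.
11,2

lane 13: gr=3 (13/4), th=1 (13%4)
i=2: r=3+8=11, c=1*2+0=2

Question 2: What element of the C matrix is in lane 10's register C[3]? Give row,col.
10,5

10: gr=2,th=2
[3] (2+8,2*2+1) = (10,5)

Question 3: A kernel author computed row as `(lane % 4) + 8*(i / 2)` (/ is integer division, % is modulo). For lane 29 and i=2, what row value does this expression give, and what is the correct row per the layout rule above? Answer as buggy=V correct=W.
buggy=9 correct=15

`(lane % 4) + 8*(i / 2)`[29,2]->9
L=29->gid=29>>2=7, tid=29&3=1
[2]->row 7+8=15  col 1·2+0=2
row: 9 vs 15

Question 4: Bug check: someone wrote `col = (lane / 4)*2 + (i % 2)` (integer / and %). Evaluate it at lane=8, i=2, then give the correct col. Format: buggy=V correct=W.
buggy=4 correct=0

`(lane / 4)*2 + (i % 2)`[8,2]=>4
L=8=>grp=8>>2=2, tig=8&3=0
[2]=>row 2+8=10  col 0·2+0=0
col: 4 vs 0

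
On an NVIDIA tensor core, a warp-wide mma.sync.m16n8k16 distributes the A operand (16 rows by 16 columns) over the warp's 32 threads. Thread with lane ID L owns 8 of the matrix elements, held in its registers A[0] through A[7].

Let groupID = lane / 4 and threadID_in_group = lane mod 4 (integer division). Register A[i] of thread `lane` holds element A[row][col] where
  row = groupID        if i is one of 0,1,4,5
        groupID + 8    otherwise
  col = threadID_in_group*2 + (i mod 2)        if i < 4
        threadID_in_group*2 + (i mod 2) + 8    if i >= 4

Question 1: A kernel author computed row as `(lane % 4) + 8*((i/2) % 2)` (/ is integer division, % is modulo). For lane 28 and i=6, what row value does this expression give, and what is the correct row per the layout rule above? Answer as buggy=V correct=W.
`(lane % 4) + 8*((i/2) % 2)`[28,6]⇒8
28: gr=7,th=0
[6] (7+8,0*2+0+8) = (15,8)
row: 8 vs 15

buggy=8 correct=15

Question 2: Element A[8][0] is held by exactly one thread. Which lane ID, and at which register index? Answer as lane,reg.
0,2

r: 8->gid=0,r8=1  c: 0->c8=0,tid=0,i&1=0
L=0*4+0=0  i=0*4+1*2+0=2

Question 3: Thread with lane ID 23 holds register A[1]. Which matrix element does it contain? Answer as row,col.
L=23=>grp=23>>2=5, tig=23&3=3
[1]=>row 5+0=5  col 3·2+1+0=7

5,7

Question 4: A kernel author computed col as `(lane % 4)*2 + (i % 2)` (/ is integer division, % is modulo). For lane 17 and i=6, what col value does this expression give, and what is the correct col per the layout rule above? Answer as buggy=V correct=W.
`(lane % 4)*2 + (i % 2)`[17,6]->2
lane 17: gid=4 (17/4), tid=1 (17%4)
i=6: r=4+8=12, c=1*2+0+8=10
col: 2 vs 10

buggy=2 correct=10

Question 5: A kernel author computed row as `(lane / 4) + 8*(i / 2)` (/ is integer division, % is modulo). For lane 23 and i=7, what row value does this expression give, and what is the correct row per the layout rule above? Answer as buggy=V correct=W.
`(lane / 4) + 8*(i / 2)`[23,7]⇒29
lane 23⇒23/4=5, 23 mod 4=3
i=7  r:5+8⇒13  c:2·3+1+8⇒15
row: 29 vs 13

buggy=29 correct=13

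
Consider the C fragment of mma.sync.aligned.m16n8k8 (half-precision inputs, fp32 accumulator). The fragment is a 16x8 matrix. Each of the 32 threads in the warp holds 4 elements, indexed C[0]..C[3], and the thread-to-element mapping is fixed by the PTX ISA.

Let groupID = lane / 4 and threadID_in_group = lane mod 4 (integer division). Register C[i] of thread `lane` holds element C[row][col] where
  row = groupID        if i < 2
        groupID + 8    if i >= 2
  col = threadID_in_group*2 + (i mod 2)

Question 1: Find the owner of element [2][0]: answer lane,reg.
r: 2->gid=2,r8=0  c: 0->tid=0,i&1=0
L=2*4+0=8  i=0*2+0=0

8,0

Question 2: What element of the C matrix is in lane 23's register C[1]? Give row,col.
23: g=5,t=3
[1] (5+0,3*2+1) = (5,7)

5,7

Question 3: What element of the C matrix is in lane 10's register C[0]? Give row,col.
L=10⇒gr=10>>2=2, th=10&3=2
[0]⇒row 2+0=2  col 2·2+0=4

2,4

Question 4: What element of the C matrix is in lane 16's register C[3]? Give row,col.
L=16→G=16>>2=4, T=16&3=0
[3]→row 4+8=12  col 0·2+1=1

12,1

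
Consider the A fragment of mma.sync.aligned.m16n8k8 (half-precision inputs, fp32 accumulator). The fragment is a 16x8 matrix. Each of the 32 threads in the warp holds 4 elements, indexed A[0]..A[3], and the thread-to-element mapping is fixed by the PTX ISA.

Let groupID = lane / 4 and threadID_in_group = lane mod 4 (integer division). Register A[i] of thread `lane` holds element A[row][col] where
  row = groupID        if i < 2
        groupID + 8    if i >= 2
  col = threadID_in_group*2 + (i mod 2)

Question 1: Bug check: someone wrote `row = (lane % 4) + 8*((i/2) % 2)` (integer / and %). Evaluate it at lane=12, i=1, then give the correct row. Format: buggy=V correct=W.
buggy=0 correct=3

`(lane % 4) + 8*((i/2) % 2)`[12,1]->0
lane 12->12/4=3, 12 mod 4=0
i=1  r:3+0->3  c:2·0+1->1
row: 0 vs 3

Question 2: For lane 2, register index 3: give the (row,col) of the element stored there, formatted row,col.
2: gr=0,th=2
[3] (0+8,2*2+1) = (8,5)

8,5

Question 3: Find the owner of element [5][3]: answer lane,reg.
r=5⇒gr=5,Rb=0  c=3⇒th=1,odd=1
L=5*4+1=21  i=0*2+1=1

21,1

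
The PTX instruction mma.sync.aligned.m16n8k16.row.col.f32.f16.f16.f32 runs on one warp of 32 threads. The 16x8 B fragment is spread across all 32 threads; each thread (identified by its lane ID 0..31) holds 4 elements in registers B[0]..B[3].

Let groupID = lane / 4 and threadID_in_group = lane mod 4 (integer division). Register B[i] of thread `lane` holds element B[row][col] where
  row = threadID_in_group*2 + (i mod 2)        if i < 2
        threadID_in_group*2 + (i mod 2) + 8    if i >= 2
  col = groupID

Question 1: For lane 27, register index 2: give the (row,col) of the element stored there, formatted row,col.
lane 27: grp=6 (27/4), tig=3 (27%4)
i=2: r=3*2+0+8=14, c=grp=6

14,6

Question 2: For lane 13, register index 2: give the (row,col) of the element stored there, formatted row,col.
lane 13->13/4=3, 13 mod 4=1
i=2  r:2·1+0+8->10  c:3

10,3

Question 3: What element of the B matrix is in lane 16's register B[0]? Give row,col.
0,4

lane 16->16/4=4, 16 mod 4=0
i=0  r:2·0+0+0->0  c:4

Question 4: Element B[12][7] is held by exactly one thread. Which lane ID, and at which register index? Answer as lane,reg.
c=7→G=7  r=12→rhi=1,T=2,p=0
L=7*4+2=30  i=1*2+0=2

30,2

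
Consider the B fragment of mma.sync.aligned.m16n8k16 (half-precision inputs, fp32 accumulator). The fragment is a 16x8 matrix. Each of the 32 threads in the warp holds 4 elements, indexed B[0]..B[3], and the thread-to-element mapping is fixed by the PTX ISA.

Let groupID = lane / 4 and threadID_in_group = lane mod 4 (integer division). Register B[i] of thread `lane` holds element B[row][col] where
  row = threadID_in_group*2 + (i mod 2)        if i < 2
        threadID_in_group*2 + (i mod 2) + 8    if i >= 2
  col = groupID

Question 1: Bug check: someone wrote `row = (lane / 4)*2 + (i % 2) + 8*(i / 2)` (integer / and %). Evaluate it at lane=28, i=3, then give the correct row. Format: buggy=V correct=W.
buggy=23 correct=9

`(lane / 4)*2 + (i % 2) + 8*(i / 2)`[28,3]->23
lane 28->28/4=7, 28 mod 4=0
i=3  r:2·0+1+8->9  c:7
row: 23 vs 9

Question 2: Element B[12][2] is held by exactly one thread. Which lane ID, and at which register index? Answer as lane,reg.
10,2

c=2→G=2  r=12→rhi=1,T=2,p=0
L=2*4+2=10  i=1*2+0=2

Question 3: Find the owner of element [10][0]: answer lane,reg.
1,2

c: 0->gid=0  r: 10->r8=1,tid=1,i&1=0
L=0*4+1=1  i=1*2+0=2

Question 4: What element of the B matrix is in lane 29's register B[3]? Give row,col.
L=29->gid=29>>2=7, tid=29&3=1
[3]->row 1·2+1+8=11  col gid=7

11,7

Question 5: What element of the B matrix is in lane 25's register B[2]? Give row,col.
10,6

25: gr=6,th=1
[2] (1*2+0+8,6) = (10,6)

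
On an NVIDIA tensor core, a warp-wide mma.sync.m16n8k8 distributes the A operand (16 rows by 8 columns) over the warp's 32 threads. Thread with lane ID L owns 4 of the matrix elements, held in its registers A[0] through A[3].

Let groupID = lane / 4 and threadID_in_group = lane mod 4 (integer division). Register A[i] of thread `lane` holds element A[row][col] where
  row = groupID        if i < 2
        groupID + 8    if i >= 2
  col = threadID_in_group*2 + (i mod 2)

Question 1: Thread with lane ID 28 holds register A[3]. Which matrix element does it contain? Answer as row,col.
15,1

lane 28->28/4=7, 28 mod 4=0
i=3  r:7+8->15  c:2·0+1->1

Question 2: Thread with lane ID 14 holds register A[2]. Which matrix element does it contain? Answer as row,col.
11,4

lane 14->14/4=3, 14 mod 4=2
i=2  r:3+8->11  c:2·2+0->4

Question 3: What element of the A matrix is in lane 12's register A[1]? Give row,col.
lane 12->12/4=3, 12 mod 4=0
i=1  r:3+0->3  c:2·0+1->1

3,1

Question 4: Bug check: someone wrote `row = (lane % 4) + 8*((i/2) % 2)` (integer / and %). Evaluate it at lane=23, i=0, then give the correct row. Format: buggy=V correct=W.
`(lane % 4) + 8*((i/2) % 2)`[23,0]→3
lane 23: G=5 (23/4), T=3 (23%4)
i=0: r=5+0=5, c=3*2+0=6
row: 3 vs 5

buggy=3 correct=5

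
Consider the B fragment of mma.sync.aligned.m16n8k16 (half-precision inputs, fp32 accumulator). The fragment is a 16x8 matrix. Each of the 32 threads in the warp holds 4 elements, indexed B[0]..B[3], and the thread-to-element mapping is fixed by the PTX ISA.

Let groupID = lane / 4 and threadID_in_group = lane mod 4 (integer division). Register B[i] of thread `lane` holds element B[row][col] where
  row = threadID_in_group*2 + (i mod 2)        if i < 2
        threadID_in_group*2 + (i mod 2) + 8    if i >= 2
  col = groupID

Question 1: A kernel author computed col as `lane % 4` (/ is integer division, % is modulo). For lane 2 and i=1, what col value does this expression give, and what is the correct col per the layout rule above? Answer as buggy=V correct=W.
buggy=2 correct=0

`lane % 4`[2,1]=>2
lane 2=>2/4=0, 2 mod 4=2
i=1  r:2·2+1+0=>5  c:0
col: 2 vs 0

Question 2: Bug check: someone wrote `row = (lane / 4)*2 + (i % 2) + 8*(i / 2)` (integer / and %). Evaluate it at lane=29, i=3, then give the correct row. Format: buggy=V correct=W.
buggy=23 correct=11

`(lane / 4)*2 + (i % 2) + 8*(i / 2)`[29,3]->23
lane 29->29/4=7, 29 mod 4=1
i=3  r:2·1+1+8->11  c:7
row: 23 vs 11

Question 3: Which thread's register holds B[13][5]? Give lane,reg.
c: 5->gid=5  r: 13->r8=1,tid=2,i&1=1
L=5*4+2=22  i=1*2+1=3

22,3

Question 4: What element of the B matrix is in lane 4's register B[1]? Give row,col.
1,1

4: gid=1,tid=0
[1] (0*2+1+0,1) = (1,1)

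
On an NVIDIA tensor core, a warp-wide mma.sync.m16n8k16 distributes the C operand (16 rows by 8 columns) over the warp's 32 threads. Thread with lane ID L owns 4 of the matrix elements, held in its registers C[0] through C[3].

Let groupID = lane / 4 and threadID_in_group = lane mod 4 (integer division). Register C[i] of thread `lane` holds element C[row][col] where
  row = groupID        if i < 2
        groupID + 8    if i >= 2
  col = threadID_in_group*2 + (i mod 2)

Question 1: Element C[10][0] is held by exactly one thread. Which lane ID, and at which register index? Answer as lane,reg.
r=10→G=2,rhi=1  c=0→T=0,p=0
L=2*4+0=8  i=1*2+0=2

8,2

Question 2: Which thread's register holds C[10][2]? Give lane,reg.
9,2

r: 10->gid=2,r8=1  c: 2->tid=1,i&1=0
L=2*4+1=9  i=1*2+0=2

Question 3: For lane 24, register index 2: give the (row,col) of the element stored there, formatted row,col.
14,0

lane 24=>24/4=6, 24 mod 4=0
i=2  r:6+8=>14  c:2·0+0=>0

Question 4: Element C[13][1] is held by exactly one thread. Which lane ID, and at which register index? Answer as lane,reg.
r: 13->gid=5,r8=1  c: 1->tid=0,i&1=1
L=5*4+0=20  i=1*2+1=3

20,3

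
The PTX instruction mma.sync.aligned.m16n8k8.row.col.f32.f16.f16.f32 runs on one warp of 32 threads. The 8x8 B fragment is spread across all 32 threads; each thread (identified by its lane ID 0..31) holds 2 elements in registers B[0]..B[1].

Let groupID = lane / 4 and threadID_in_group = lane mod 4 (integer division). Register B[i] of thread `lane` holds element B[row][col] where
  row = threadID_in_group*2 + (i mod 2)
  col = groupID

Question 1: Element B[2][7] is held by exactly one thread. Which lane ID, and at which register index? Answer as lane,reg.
c: 7->gid=7  r: 2->tid=1,i&1=0
L=7*4+1=29  i=0=0

29,0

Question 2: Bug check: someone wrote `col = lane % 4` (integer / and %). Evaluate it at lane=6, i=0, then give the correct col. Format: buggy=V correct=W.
`lane % 4`[6,0]=>2
6: grp=1,tig=2
[0] (2*2+0,1) = (4,1)
col: 2 vs 1

buggy=2 correct=1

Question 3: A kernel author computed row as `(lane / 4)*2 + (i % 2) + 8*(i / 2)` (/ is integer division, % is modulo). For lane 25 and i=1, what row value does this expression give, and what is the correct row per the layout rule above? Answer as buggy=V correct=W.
`(lane / 4)*2 + (i % 2) + 8*(i / 2)`[25,1]->13
lane 25: g=6 (25/4), t=1 (25%4)
i=1: r=1*2+1=3, c=g=6
row: 13 vs 3

buggy=13 correct=3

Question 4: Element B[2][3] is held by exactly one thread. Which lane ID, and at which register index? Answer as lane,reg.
13,0

c: 3->gid=3  r: 2->tid=1,i&1=0
L=3*4+1=13  i=0=0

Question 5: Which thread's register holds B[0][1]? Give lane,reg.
c=1→G=1  r=0→T=0,p=0
L=1*4+0=4  i=0=0

4,0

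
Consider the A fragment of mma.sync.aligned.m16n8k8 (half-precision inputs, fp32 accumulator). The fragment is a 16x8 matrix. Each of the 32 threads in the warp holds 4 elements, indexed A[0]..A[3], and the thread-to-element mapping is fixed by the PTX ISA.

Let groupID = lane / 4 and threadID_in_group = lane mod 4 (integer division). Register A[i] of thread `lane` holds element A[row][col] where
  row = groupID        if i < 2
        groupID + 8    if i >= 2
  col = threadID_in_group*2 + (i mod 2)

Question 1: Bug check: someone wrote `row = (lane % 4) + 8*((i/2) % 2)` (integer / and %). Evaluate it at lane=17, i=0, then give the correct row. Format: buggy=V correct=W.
`(lane % 4) + 8*((i/2) % 2)`[17,0]⇒1
lane 17: gr=4 (17/4), th=1 (17%4)
i=0: r=4+0=4, c=1*2+0=2
row: 1 vs 4

buggy=1 correct=4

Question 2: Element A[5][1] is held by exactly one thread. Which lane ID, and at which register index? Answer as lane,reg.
20,1

r: 5->gid=5,r8=0  c: 1->tid=0,i&1=1
L=5*4+0=20  i=0*2+1=1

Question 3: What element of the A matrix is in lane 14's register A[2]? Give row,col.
14: gid=3,tid=2
[2] (3+8,2*2+0) = (11,4)

11,4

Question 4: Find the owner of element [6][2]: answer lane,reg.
25,0

r=6⇒gr=6,Rb=0  c=2⇒th=1,odd=0
L=6*4+1=25  i=0*2+0=0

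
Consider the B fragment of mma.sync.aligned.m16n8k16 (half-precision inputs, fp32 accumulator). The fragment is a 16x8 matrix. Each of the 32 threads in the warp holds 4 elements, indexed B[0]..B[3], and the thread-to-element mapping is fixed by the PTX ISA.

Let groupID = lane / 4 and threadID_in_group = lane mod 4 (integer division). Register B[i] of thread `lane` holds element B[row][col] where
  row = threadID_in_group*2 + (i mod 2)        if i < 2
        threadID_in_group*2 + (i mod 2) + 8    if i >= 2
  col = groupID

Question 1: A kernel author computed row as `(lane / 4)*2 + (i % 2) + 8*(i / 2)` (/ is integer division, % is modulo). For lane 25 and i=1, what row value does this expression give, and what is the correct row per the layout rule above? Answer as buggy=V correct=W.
`(lane / 4)*2 + (i % 2) + 8*(i / 2)`[25,1]->13
lane 25->25/4=6, 25 mod 4=1
i=1  r:2·1+1+0->3  c:6
row: 13 vs 3

buggy=13 correct=3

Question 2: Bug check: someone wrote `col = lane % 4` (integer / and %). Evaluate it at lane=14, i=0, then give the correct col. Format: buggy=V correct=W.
`lane % 4`[14,0]→2
lane 14→14/4=3, 14 mod 4=2
i=0  r:2·2+0+0→4  c:3
col: 2 vs 3

buggy=2 correct=3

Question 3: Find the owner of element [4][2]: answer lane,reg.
c:2=>grp=2  r:4=>rB=0,tig=2,lo=0
L=2*4+2=10  i=0*2+0=0

10,0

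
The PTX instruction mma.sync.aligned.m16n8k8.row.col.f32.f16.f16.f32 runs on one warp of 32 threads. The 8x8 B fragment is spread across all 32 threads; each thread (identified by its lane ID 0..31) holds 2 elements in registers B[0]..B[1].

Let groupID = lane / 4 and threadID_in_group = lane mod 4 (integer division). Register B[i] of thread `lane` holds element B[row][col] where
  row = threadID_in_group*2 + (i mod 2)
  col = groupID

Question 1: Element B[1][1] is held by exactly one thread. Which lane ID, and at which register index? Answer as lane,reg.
c=1→G=1  r=1→T=0,p=1
L=1*4+0=4  i=1=1

4,1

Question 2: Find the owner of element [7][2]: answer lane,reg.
11,1

c:2=>grp=2  r:7=>tig=3,lo=1
L=2*4+3=11  i=1=1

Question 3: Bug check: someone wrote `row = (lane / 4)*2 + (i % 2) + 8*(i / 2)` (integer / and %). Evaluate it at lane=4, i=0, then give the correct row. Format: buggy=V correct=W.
`(lane / 4)*2 + (i % 2) + 8*(i / 2)`[4,0]->2
L=4->g=4>>2=1, t=4&3=0
[0]->row 0·2+0=0  col g=1
row: 2 vs 0

buggy=2 correct=0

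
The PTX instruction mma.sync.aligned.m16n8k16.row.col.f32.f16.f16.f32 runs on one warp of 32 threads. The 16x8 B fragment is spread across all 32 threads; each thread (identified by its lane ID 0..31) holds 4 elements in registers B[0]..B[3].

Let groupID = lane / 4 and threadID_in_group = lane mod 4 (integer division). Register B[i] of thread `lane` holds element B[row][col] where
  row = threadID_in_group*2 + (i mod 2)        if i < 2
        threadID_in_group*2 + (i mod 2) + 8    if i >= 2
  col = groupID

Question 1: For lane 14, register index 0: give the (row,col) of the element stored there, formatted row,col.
4,3

14: G=3,T=2
[0] (2*2+0+0,3) = (4,3)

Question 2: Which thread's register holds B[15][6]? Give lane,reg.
c:6=>grp=6  r:15=>rB=1,tig=3,lo=1
L=6*4+3=27  i=1*2+1=3

27,3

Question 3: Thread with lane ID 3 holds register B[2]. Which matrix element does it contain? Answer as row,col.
lane 3: grp=0 (3/4), tig=3 (3%4)
i=2: r=3*2+0+8=14, c=grp=0

14,0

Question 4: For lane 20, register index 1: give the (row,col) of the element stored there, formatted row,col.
1,5

20: grp=5,tig=0
[1] (0*2+1+0,5) = (1,5)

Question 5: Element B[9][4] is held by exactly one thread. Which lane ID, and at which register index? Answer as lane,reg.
16,3

c:4=>grp=4  r:9=>rB=1,tig=0,lo=1
L=4*4+0=16  i=1*2+1=3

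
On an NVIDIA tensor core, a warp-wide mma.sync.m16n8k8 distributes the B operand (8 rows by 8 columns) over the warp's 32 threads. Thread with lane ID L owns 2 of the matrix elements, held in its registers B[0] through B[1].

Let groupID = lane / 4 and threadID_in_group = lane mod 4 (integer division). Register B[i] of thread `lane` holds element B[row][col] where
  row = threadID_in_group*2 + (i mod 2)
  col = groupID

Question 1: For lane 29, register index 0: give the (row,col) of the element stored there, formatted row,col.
29: G=7,T=1
[0] (1*2+0,7) = (2,7)

2,7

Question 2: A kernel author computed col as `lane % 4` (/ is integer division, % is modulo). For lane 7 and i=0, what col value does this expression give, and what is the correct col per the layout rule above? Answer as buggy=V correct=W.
buggy=3 correct=1

`lane % 4`[7,0]⇒3
lane 7: gr=1 (7/4), th=3 (7%4)
i=0: r=3*2+0=6, c=gr=1
col: 3 vs 1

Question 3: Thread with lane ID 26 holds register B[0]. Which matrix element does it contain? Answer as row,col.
lane 26: gid=6 (26/4), tid=2 (26%4)
i=0: r=2*2+0=4, c=gid=6

4,6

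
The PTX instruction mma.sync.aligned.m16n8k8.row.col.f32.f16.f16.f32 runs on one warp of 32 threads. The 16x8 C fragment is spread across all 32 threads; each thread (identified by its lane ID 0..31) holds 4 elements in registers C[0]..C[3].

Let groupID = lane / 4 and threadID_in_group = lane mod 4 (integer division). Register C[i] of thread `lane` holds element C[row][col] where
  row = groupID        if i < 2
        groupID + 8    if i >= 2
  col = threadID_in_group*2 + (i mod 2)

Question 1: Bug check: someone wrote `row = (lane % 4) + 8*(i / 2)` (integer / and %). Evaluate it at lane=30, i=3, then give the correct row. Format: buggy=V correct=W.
`(lane % 4) + 8*(i / 2)`[30,3]=>10
30: grp=7,tig=2
[3] (7+8,2*2+1) = (15,5)
row: 10 vs 15

buggy=10 correct=15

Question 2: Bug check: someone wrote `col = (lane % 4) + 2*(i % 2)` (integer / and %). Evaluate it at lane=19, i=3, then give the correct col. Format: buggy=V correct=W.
buggy=5 correct=7

`(lane % 4) + 2*(i % 2)`[19,3]=>5
lane 19=>19/4=4, 19 mod 4=3
i=3  r:4+8=>12  c:2·3+1=>7
col: 5 vs 7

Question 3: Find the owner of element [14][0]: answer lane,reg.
r=14→G=6,rhi=1  c=0→T=0,p=0
L=6*4+0=24  i=1*2+0=2

24,2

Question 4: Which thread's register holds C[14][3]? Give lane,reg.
r=14->g=6,rb=1  c=3->t=1,b0=1
L=6*4+1=25  i=1*2+1=3

25,3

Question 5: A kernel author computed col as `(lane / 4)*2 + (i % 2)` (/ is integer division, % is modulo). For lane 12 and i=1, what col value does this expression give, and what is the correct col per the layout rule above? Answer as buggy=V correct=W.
`(lane / 4)*2 + (i % 2)`[12,1]->7
L=12->gid=12>>2=3, tid=12&3=0
[1]->row 3+0=3  col 0·2+1=1
col: 7 vs 1

buggy=7 correct=1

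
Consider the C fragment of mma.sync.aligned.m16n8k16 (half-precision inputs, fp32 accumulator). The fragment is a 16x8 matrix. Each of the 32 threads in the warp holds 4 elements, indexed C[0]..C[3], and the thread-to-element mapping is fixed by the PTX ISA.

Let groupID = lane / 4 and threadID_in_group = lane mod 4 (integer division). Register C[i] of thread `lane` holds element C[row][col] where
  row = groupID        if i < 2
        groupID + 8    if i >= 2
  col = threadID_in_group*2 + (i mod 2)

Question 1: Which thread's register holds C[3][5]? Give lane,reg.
r=3⇒gr=3,Rb=0  c=5⇒th=2,odd=1
L=3*4+2=14  i=0*2+1=1

14,1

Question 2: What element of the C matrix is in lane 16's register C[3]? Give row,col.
12,1

L=16→G=16>>2=4, T=16&3=0
[3]→row 4+8=12  col 0·2+1=1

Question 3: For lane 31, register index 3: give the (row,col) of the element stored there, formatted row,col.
15,7

lane 31: gr=7 (31/4), th=3 (31%4)
i=3: r=7+8=15, c=3*2+1=7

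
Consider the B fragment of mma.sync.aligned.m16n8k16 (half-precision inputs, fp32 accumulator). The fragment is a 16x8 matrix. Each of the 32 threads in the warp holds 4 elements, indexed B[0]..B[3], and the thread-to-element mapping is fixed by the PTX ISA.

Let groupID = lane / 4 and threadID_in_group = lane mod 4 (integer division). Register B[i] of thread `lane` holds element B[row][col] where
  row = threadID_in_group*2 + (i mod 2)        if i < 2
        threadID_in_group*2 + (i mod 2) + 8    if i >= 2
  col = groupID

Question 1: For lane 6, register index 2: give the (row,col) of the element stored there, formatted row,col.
lane 6: G=1 (6/4), T=2 (6%4)
i=2: r=2*2+0+8=12, c=G=1

12,1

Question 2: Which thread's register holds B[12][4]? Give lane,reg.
c=4→G=4  r=12→rhi=1,T=2,p=0
L=4*4+2=18  i=1*2+0=2

18,2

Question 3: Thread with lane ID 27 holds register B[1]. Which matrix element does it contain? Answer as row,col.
7,6

lane 27: G=6 (27/4), T=3 (27%4)
i=1: r=3*2+1+0=7, c=G=6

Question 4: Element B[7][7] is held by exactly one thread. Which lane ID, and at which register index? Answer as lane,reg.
31,1

c: 7->gid=7  r: 7->r8=0,tid=3,i&1=1
L=7*4+3=31  i=0*2+1=1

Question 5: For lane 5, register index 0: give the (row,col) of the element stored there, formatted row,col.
2,1

lane 5: gr=1 (5/4), th=1 (5%4)
i=0: r=1*2+0+0=2, c=gr=1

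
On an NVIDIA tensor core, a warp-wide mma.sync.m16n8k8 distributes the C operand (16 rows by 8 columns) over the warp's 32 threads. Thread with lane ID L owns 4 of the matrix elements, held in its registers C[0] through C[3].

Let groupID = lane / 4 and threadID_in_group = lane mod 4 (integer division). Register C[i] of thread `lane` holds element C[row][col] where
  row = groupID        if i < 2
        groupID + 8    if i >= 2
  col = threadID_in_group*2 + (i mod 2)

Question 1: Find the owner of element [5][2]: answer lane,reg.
r=5⇒gr=5,Rb=0  c=2⇒th=1,odd=0
L=5*4+1=21  i=0*2+0=0

21,0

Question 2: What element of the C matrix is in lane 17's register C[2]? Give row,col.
17: g=4,t=1
[2] (4+8,1*2+0) = (12,2)

12,2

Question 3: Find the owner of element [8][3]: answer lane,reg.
r=8->g=0,rb=1  c=3->t=1,b0=1
L=0*4+1=1  i=1*2+1=3

1,3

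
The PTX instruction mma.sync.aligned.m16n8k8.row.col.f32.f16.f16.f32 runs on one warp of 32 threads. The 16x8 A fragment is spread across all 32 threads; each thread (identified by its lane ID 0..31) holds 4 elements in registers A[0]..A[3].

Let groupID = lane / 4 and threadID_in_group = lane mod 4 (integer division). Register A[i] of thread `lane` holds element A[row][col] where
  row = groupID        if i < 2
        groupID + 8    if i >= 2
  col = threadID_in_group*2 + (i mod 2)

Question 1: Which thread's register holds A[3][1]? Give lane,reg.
r=3→G=3,rhi=0  c=1→T=0,p=1
L=3*4+0=12  i=0*2+1=1

12,1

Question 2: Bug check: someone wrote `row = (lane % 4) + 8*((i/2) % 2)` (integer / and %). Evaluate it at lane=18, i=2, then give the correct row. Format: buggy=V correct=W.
buggy=10 correct=12

`(lane % 4) + 8*((i/2) % 2)`[18,2]->10
lane 18: gid=4 (18/4), tid=2 (18%4)
i=2: r=4+8=12, c=2*2+0=4
row: 10 vs 12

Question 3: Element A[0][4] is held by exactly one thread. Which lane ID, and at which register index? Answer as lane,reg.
r:0=>grp=0,rB=0  c:4=>tig=2,lo=0
L=0*4+2=2  i=0*2+0=0

2,0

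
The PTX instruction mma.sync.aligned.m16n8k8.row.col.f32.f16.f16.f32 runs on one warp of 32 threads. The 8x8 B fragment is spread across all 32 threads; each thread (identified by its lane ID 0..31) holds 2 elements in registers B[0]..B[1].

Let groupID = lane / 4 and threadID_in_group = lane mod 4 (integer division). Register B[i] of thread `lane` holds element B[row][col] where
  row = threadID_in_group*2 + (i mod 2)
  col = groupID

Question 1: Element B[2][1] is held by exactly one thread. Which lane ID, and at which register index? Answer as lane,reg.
5,0

c: 1->gid=1  r: 2->tid=1,i&1=0
L=1*4+1=5  i=0=0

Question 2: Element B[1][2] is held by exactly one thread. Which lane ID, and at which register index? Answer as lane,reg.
c=2->g=2  r=1->t=0,b0=1
L=2*4+0=8  i=1=1

8,1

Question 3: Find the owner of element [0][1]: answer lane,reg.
4,0

c=1→G=1  r=0→T=0,p=0
L=1*4+0=4  i=0=0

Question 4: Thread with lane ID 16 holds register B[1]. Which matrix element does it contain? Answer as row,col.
L=16=>grp=16>>2=4, tig=16&3=0
[1]=>row 0·2+1=1  col grp=4

1,4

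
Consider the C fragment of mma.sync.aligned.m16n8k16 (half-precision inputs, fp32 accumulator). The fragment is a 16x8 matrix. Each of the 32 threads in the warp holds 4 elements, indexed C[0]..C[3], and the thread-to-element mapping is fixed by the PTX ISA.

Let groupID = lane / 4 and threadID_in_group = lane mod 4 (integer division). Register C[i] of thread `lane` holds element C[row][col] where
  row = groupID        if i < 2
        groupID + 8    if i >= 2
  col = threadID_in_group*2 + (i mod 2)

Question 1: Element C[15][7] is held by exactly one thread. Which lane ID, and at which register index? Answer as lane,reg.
r: 15->gid=7,r8=1  c: 7->tid=3,i&1=1
L=7*4+3=31  i=1*2+1=3

31,3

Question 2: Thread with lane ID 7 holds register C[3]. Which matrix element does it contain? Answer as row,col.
9,7

7: grp=1,tig=3
[3] (1+8,3*2+1) = (9,7)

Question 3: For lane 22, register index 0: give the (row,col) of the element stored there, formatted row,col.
lane 22->22/4=5, 22 mod 4=2
i=0  r:5+0->5  c:2·2+0->4

5,4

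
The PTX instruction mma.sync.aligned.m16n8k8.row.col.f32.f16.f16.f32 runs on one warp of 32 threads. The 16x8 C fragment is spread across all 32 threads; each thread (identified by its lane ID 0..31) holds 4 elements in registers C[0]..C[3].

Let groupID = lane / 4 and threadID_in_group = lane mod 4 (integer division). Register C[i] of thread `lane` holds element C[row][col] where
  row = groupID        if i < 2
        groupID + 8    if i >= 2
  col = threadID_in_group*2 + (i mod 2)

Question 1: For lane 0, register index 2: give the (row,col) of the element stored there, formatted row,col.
8,0

lane 0: G=0 (0/4), T=0 (0%4)
i=2: r=0+8=8, c=0*2+0=0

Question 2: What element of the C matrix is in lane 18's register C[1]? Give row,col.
4,5

lane 18⇒18/4=4, 18 mod 4=2
i=1  r:4+0⇒4  c:2·2+1⇒5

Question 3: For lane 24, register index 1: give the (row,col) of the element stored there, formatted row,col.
lane 24: g=6 (24/4), t=0 (24%4)
i=1: r=6+0=6, c=0*2+1=1

6,1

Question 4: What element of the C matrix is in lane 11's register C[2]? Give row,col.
L=11⇒gr=11>>2=2, th=11&3=3
[2]⇒row 2+8=10  col 3·2+0=6

10,6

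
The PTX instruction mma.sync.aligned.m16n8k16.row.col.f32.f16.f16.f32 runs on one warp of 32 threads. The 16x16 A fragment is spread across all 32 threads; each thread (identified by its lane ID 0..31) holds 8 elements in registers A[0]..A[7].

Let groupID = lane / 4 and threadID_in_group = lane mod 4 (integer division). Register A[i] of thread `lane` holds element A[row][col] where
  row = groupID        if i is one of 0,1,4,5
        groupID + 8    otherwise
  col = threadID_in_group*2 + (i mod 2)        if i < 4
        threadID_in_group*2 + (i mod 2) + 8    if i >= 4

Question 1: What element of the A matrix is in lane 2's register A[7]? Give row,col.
8,13

L=2=>grp=2>>2=0, tig=2&3=2
[7]=>row 0+8=8  col 2·2+1+8=13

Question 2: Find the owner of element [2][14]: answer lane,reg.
11,4

r: 2->gid=2,r8=0  c: 14->c8=1,tid=3,i&1=0
L=2*4+3=11  i=1*4+0*2+0=4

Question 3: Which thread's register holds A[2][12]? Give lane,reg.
10,4

r:2=>grp=2,rB=0  c:12=>cB=1,tig=2,lo=0
L=2*4+2=10  i=1*4+0*2+0=4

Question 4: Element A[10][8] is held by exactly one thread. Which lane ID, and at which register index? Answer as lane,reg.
8,6

r=10->g=2,rb=1  c=8->cb=1,t=0,b0=0
L=2*4+0=8  i=1*4+1*2+0=6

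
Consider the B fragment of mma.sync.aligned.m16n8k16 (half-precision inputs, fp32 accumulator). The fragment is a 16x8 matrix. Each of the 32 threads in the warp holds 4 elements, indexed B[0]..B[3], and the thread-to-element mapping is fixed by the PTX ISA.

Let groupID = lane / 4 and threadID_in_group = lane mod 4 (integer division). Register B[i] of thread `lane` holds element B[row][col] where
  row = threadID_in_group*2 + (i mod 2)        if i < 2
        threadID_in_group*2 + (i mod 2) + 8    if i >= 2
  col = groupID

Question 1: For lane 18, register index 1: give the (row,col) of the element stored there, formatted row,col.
L=18->g=18>>2=4, t=18&3=2
[1]->row 2·2+1+0=5  col g=4

5,4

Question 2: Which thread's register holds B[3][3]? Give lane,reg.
13,1

c=3->g=3  r=3->rb=0,t=1,b0=1
L=3*4+1=13  i=0*2+1=1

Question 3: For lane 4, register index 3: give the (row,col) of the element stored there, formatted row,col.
9,1

lane 4: gid=1 (4/4), tid=0 (4%4)
i=3: r=0*2+1+8=9, c=gid=1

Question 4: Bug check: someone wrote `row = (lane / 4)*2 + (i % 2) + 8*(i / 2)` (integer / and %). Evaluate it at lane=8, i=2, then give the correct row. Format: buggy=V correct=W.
`(lane / 4)*2 + (i % 2) + 8*(i / 2)`[8,2]⇒12
lane 8: gr=2 (8/4), th=0 (8%4)
i=2: r=0*2+0+8=8, c=gr=2
row: 12 vs 8

buggy=12 correct=8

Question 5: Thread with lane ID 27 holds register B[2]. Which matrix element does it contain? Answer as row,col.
27: grp=6,tig=3
[2] (3*2+0+8,6) = (14,6)

14,6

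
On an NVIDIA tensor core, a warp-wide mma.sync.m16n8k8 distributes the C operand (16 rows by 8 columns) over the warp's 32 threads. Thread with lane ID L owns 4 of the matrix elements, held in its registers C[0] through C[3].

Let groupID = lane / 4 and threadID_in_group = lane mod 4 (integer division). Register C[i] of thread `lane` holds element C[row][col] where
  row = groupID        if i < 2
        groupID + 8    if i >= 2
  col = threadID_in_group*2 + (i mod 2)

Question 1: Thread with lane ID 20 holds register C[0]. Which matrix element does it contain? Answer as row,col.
5,0

L=20->gid=20>>2=5, tid=20&3=0
[0]->row 5+0=5  col 0·2+0=0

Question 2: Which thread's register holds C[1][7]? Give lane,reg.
r=1⇒gr=1,Rb=0  c=7⇒th=3,odd=1
L=1*4+3=7  i=0*2+1=1

7,1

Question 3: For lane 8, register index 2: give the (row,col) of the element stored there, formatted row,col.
L=8⇒gr=8>>2=2, th=8&3=0
[2]⇒row 2+8=10  col 0·2+0=0

10,0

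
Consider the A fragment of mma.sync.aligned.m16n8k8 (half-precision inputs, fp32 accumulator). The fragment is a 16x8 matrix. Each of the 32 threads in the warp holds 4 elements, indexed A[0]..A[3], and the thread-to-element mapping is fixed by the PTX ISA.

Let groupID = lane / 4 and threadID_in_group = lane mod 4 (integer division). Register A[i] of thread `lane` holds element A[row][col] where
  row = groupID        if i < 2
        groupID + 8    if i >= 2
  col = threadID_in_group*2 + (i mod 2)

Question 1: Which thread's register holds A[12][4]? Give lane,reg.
18,2

r=12->g=4,rb=1  c=4->t=2,b0=0
L=4*4+2=18  i=1*2+0=2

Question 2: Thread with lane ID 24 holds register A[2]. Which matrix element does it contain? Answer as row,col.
14,0

lane 24: gr=6 (24/4), th=0 (24%4)
i=2: r=6+8=14, c=0*2+0=0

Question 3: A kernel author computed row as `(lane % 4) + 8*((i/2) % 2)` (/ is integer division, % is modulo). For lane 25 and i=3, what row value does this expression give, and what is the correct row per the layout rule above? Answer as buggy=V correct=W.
`(lane % 4) + 8*((i/2) % 2)`[25,3]=>9
lane 25: grp=6 (25/4), tig=1 (25%4)
i=3: r=6+8=14, c=1*2+1=3
row: 9 vs 14

buggy=9 correct=14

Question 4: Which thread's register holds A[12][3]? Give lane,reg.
17,3

r=12→G=4,rhi=1  c=3→T=1,p=1
L=4*4+1=17  i=1*2+1=3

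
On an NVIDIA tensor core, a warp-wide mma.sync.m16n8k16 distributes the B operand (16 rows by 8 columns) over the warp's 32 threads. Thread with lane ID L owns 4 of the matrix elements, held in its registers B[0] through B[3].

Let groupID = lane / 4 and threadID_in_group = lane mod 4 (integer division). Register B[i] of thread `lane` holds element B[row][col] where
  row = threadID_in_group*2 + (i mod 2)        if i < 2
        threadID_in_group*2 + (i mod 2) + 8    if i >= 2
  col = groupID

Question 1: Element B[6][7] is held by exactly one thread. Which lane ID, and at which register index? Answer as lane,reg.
31,0

c: 7->gid=7  r: 6->r8=0,tid=3,i&1=0
L=7*4+3=31  i=0*2+0=0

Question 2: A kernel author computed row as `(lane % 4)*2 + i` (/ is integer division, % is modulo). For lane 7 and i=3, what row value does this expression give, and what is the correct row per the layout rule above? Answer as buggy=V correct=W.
`(lane % 4)*2 + i`[7,3]->9
7: gid=1,tid=3
[3] (3*2+1+8,1) = (15,1)
row: 9 vs 15

buggy=9 correct=15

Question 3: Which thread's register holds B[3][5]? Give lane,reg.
21,1

c: 5->gid=5  r: 3->r8=0,tid=1,i&1=1
L=5*4+1=21  i=0*2+1=1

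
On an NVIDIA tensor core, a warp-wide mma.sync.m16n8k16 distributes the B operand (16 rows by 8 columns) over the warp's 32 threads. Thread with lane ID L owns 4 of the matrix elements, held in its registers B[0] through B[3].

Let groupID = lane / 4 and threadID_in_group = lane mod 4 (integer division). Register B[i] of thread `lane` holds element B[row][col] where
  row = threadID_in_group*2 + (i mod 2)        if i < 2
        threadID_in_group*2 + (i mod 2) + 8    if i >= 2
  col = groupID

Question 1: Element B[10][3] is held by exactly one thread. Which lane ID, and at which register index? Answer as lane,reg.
c=3→G=3  r=10→rhi=1,T=1,p=0
L=3*4+1=13  i=1*2+0=2

13,2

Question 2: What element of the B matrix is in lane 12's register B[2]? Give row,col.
12: g=3,t=0
[2] (0*2+0+8,3) = (8,3)

8,3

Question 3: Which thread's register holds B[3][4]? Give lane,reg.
c: 4->gid=4  r: 3->r8=0,tid=1,i&1=1
L=4*4+1=17  i=0*2+1=1

17,1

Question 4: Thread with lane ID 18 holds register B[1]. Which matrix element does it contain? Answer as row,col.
5,4

lane 18: G=4 (18/4), T=2 (18%4)
i=1: r=2*2+1+0=5, c=G=4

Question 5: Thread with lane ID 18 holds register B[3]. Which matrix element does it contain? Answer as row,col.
lane 18=>18/4=4, 18 mod 4=2
i=3  r:2·2+1+8=>13  c:4

13,4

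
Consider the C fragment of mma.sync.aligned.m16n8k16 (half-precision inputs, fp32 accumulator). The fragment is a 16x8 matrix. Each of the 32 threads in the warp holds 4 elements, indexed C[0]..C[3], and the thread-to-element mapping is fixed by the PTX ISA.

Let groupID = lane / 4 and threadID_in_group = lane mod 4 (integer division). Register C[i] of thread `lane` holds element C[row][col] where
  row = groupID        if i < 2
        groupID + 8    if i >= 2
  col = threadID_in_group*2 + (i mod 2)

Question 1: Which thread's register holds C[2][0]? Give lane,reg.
r:2=>grp=2,rB=0  c:0=>tig=0,lo=0
L=2*4+0=8  i=0*2+0=0

8,0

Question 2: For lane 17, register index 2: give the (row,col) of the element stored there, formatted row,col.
12,2

lane 17: g=4 (17/4), t=1 (17%4)
i=2: r=4+8=12, c=1*2+0=2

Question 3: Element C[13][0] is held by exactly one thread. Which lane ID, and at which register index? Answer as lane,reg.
r=13->g=5,rb=1  c=0->t=0,b0=0
L=5*4+0=20  i=1*2+0=2

20,2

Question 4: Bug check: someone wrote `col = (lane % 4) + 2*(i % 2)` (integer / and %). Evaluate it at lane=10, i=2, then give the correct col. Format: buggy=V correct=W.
`(lane % 4) + 2*(i % 2)`[10,2]⇒2
10: gr=2,th=2
[2] (2+8,2*2+0) = (10,4)
col: 2 vs 4

buggy=2 correct=4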